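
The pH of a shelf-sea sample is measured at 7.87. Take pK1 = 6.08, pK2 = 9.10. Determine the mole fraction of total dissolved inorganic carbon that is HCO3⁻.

α₁ = 1 / (1 + [H⁺]/K1 + K2/[H⁺]) = 1 / (1 + 10^-1.79 + 10^-1.23)
   = 1 / (1 + 0.016218 + 0.058884) = 1/1.0751 = 0.9301

α₁ = 0.930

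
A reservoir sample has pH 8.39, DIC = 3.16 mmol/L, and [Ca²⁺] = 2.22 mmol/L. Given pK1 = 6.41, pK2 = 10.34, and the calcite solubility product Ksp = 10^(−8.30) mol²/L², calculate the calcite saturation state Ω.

Ω = 15.4

α₂ = 1 / (1 + [H⁺]/K2 + [H⁺]²/(K1K2)) = 1 / (1 + 10^+1.95 + 10^-0.03)
   = 1 / (1 + 89.125 + 0.93325) = 1/91.058 = 0.01098
[CO3²⁻] = α₂ × DIC = 0.01098 × 3.16 = 0.03470 mmol/L
Ksp = 10^(−8.30) = 5.012×10^-9
Ω = [Ca²⁺][CO3²⁻]/Ksp = (2.22×10^-3)(3.470×10^-5) / 5.012×10^-9 = 15.4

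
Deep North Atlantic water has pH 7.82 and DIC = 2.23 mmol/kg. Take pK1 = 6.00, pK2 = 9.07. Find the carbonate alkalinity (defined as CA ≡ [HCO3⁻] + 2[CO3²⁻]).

CA = 2.32 mmol/kg

CA = [HCO3⁻] + 2[CO3²⁻] = (α₁ + 2α₂)·DIC
At pH 7.82: [H⁺]/K1 = 10^-1.82 = 0.015136, K2/[H⁺] = 10^-1.25 = 0.056234
α₁ = 1/(1 + 0.015136 + 0.056234) = 1/1.0714 = 0.9334; α₂ = α₁·K2/[H⁺] = 0.05249
α₁ + 2α₂ = 1.0384
CA = 1.0384 × 2.23 = 2.32 mmol/kg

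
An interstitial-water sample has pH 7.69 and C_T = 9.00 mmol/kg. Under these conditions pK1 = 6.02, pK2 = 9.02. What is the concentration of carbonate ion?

[CO3²⁻] = 0.394 mmol/kg

α₂ = 1 / (1 + [H⁺]/K2 + [H⁺]²/(K1K2)) = 1 / (1 + 10^+1.33 + 10^-0.34)
   = 1 / (1 + 21.380 + 0.45709) = 1/22.837 = 0.04379
[CO3²⁻] = α₂ × DIC = 0.04379 × 9.00 = 0.394 mmol/kg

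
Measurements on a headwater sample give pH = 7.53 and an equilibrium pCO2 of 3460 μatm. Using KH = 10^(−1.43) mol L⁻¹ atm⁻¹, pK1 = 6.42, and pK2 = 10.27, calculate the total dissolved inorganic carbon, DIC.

[CO2*] = KH · pCO2 = 10^(−1.43) × 3460×10^-6 = 1.286×10^-4 mol/L
α₀ = 1/(1 + K1/[H⁺] + K1K2/[H⁺]²) = 1/(1 + 10^+1.11 + 10^-1.63) = 0.07191
DIC = [CO2*]/α₀ = 1.286×10^-4 / 0.07191 = 1.79 mmol/L

DIC = 1.79 mmol/L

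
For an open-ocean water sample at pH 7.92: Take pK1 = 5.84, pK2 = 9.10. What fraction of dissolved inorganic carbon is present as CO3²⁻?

α₂ = 0.0615

α₂ = 1 / (1 + [H⁺]/K2 + [H⁺]²/(K1K2)) = 1 / (1 + 10^+1.18 + 10^-0.90)
   = 1 / (1 + 15.136 + 0.12589) = 1/16.262 = 0.06149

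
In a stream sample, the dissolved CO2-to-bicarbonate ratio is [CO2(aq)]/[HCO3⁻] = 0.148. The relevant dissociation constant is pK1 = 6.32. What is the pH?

From K1 = [H⁺][HCO3⁻]/[CO2(aq)]:  pH = pK1 − log₁₀([CO2(aq)]/[HCO3⁻])
log₁₀(0.148) = -0.830
pH = 6.32 − (-0.830) = 7.15

pH = 7.15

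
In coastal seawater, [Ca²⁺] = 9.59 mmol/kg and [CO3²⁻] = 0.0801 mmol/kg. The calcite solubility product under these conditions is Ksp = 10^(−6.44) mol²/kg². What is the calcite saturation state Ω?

Ω = 2.12

Ksp = 10^(−6.44) = 3.631×10^-7
Ω = [Ca²⁺][CO3²⁻]/Ksp = (9.59×10^-3)(0.0801×10^-3) / 3.631×10^-7 = 2.12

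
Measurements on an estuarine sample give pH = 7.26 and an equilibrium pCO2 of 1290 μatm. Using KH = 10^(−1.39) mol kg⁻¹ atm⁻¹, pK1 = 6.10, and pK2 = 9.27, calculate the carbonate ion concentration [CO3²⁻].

[CO2*] = KH · pCO2 = 10^(−1.39) × 1290×10^-6 = 5.255×10^-5 mol/kg
α₀ = 1/(1 + K1/[H⁺] + K1K2/[H⁺]²) = 1/(1 + 10^+1.16 + 10^-0.85) = 0.06412
DIC = [CO2*]/α₀ = 5.255×10^-5 / 0.06412 = 0.8196 mmol/kg
[CO3²⁻] = α₂·DIC; α₂ = 0.009057, so [CO3²⁻] = 0.009057 × 0.8196 = 0.00742 mmol/kg = 7.42 μmol/kg

[CO3²⁻] = 7.42 μmol/kg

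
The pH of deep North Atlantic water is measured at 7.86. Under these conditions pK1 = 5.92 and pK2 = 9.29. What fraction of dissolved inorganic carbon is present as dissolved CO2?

α₀ = 0.0109

α₀ = 1 / (1 + K1/[H⁺] + K1K2/[H⁺]²) = 1 / (1 + 10^+1.94 + 10^+0.51)
   = 1 / (1 + 87.096 + 3.2359) = 1/91.332 = 0.01095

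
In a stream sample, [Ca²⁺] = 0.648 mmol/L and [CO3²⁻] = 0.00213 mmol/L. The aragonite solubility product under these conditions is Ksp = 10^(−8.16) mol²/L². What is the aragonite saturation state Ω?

Ω = 0.200

Ksp = 10^(−8.16) = 6.918×10^-9
Ω = [Ca²⁺][CO3²⁻]/Ksp = (0.648×10^-3)(0.00213×10^-3) / 6.918×10^-9 = 0.200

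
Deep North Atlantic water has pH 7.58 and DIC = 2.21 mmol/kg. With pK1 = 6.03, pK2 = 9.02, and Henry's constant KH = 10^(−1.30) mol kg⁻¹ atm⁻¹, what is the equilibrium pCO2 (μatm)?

pCO2 = 1170 μatm

α₀ = 1 / (1 + K1/[H⁺] + K1K2/[H⁺]²) = 1 / (1 + 10^+1.55 + 10^+0.11)
   = 1 / (1 + 35.481 + 1.2882) = 1/37.770 = 0.02648
[CO2*] = α₀ × DIC = 0.02648 × 2.21 = 0.05851 mmol/kg
pCO2 = [CO2*]/KH = 5.851×10^-5 / 5.012×10^-2 = 1170 μatm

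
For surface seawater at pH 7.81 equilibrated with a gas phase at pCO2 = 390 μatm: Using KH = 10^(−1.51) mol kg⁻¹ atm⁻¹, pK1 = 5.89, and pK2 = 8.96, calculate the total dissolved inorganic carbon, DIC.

[CO2*] = KH · pCO2 = 10^(−1.51) × 390×10^-6 = 1.205×10^-5 mol/kg
α₀ = 1/(1 + K1/[H⁺] + K1K2/[H⁺]²) = 1/(1 + 10^+1.92 + 10^+0.77) = 0.01110
DIC = [CO2*]/α₀ = 1.205×10^-5 / 0.01110 = 1.09 mmol/kg

DIC = 1.09 mmol/kg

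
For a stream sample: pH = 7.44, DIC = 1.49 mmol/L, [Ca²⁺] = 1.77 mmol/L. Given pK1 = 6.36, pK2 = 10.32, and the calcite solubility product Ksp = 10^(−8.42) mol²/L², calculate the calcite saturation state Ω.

Ω = 0.843

α₂ = 1 / (1 + [H⁺]/K2 + [H⁺]²/(K1K2)) = 1 / (1 + 10^+2.88 + 10^+1.80)
   = 1 / (1 + 758.58 + 63.096) = 1/822.67 = 0.001216
[CO3²⁻] = α₂ × DIC = 0.001216 × 1.49 = 0.001811 mmol/L = 1.811 μmol/L
Ksp = 10^(−8.42) = 3.802×10^-9
Ω = [Ca²⁺][CO3²⁻]/Ksp = (1.77×10^-3)(1.811×10^-6) / 3.802×10^-9 = 0.843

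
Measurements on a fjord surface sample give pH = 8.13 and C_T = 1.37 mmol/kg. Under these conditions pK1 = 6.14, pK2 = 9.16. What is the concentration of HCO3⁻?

[HCO3⁻] = 1.24 mmol/kg

α₁ = 1 / (1 + [H⁺]/K1 + K2/[H⁺]) = 1 / (1 + 10^-1.99 + 10^-1.03)
   = 1 / (1 + 0.010233 + 0.093325) = 1/1.1036 = 0.9062
[HCO3⁻] = α₁ × DIC = 0.9062 × 1.37 = 1.24 mmol/kg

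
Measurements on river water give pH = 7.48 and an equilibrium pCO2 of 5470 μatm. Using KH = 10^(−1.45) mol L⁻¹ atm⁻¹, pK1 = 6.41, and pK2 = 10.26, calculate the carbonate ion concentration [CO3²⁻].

[CO2*] = KH · pCO2 = 10^(−1.45) × 5470×10^-6 = 1.941×10^-4 mol/L
α₀ = 1/(1 + K1/[H⁺] + K1K2/[H⁺]²) = 1/(1 + 10^+1.07 + 10^-1.71) = 0.07832
DIC = [CO2*]/α₀ = 1.941×10^-4 / 0.07832 = 2.478 mmol/L
[CO3²⁻] = α₂·DIC; α₂ = 0.001527, so [CO3²⁻] = 0.001527 × 2.478 = 0.00378 mmol/L = 3.78 μmol/L

[CO3²⁻] = 3.78 μmol/L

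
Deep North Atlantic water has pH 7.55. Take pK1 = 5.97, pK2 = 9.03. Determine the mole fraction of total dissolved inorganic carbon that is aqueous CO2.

α₀ = 0.0248

α₀ = 1 / (1 + K1/[H⁺] + K1K2/[H⁺]²) = 1 / (1 + 10^+1.58 + 10^+0.10)
   = 1 / (1 + 38.019 + 1.2589) = 1/40.278 = 0.02483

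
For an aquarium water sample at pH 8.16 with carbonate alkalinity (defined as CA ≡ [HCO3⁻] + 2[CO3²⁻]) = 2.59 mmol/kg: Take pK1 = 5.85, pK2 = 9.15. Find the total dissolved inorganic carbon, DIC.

DIC = 2.38 mmol/kg

CA = [HCO3⁻] + 2[CO3²⁻] = (α₁ + 2α₂)·DIC
At pH 8.16: [H⁺]/K1 = 10^-2.31 = 0.0048978, K2/[H⁺] = 10^-0.99 = 0.10233
α₁ = 1/(1 + 0.0048978 + 0.10233) = 1/1.1072 = 0.9032; α₂ = α₁·K2/[H⁺] = 0.09242
α₁ + 2α₂ = 1.0880
DIC = CA / (α₁ + 2α₂) = 2.59 / 1.0880 = 2.38 mmol/kg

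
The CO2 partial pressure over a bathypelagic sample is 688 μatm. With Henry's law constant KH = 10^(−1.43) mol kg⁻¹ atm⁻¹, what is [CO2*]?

[CO2*] = 25.6 μmol/kg

KH = 10^(−1.43) = 3.715×10^-2 mol kg⁻¹ atm⁻¹
[CO2*] = KH · pCO2 = 3.715×10^-2 × 688×10^-6 atm = 2.56×10^-5 mol/kg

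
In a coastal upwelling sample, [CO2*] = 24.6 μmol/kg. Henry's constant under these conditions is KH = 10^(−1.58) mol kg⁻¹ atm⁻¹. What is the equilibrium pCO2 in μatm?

pCO2 = 935 μatm

KH = 10^(−1.58) = 2.630×10^-2 mol kg⁻¹ atm⁻¹
pCO2 = [CO2*]/KH = 24.6×10^-6 / 2.630×10^-2 = 9.35×10^-4 atm = 935 μatm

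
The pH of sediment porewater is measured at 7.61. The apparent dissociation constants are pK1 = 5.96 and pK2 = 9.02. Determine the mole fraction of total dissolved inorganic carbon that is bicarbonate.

α₁ = 0.942

α₁ = 1 / (1 + [H⁺]/K1 + K2/[H⁺]) = 1 / (1 + 10^-1.65 + 10^-1.41)
   = 1 / (1 + 0.022387 + 0.038905) = 1/1.0613 = 0.9422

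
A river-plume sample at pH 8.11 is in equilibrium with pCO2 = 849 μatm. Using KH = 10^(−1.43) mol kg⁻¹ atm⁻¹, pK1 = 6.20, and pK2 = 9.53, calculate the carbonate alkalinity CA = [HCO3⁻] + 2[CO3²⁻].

[CO2*] = KH · pCO2 = 10^(−1.43) × 849×10^-6 = 3.154×10^-5 mol/kg
α₀ = 1/(1 + K1/[H⁺] + K1K2/[H⁺]²) = 1/(1 + 10^+1.91 + 10^+0.49) = 0.01171
DIC = [CO2*]/α₀ = 3.154×10^-5 / 0.01171 = 2.693 mmol/kg
CA = (α₁ + 2α₂)·DIC = (0.9521 + 2×0.03620) × 2.693 = 2.76 mmol/kg

CA = 2.76 mmol/kg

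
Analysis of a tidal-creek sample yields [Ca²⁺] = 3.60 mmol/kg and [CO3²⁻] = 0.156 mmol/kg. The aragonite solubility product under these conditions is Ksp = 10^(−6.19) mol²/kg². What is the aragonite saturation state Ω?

Ω = 0.870

Ksp = 10^(−6.19) = 6.457×10^-7
Ω = [Ca²⁺][CO3²⁻]/Ksp = (3.60×10^-3)(0.156×10^-3) / 6.457×10^-7 = 0.870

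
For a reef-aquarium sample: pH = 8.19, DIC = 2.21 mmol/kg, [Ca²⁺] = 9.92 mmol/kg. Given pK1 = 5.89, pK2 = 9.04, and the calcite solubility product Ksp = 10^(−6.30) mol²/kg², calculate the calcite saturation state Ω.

Ω = 5.39

α₂ = 1 / (1 + [H⁺]/K2 + [H⁺]²/(K1K2)) = 1 / (1 + 10^+0.85 + 10^-1.45)
   = 1 / (1 + 7.0795 + 0.035481) = 1/8.1149 = 0.1232
[CO3²⁻] = α₂ × DIC = 0.1232 × 2.21 = 0.2723 mmol/kg
Ksp = 10^(−6.30) = 5.012×10^-7
Ω = [Ca²⁺][CO3²⁻]/Ksp = (9.92×10^-3)(2.723×10^-4) / 5.012×10^-7 = 5.39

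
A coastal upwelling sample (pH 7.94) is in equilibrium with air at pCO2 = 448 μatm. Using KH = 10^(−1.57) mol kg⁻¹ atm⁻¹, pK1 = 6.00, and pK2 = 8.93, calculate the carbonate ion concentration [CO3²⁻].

[CO2*] = KH · pCO2 = 10^(−1.57) × 448×10^-6 = 1.206×10^-5 mol/kg
α₀ = 1/(1 + K1/[H⁺] + K1K2/[H⁺]²) = 1/(1 + 10^+1.94 + 10^+0.95) = 0.01031
DIC = [CO2*]/α₀ = 1.206×10^-5 / 0.01031 = 1.170 mmol/kg
[CO3²⁻] = α₂·DIC; α₂ = 0.09187, so [CO3²⁻] = 0.09187 × 1.170 = 0.107 mmol/kg

[CO3²⁻] = 0.107 mmol/kg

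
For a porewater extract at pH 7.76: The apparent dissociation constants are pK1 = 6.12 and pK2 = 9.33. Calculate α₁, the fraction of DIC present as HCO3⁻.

α₁ = 1 / (1 + [H⁺]/K1 + K2/[H⁺]) = 1 / (1 + 10^-1.64 + 10^-1.57)
   = 1 / (1 + 0.022909 + 0.026915) = 1/1.0498 = 0.9525

α₁ = 0.953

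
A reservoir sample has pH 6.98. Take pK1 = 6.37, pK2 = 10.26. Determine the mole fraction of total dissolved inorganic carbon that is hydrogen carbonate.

α₁ = 0.803

α₁ = 1 / (1 + [H⁺]/K1 + K2/[H⁺]) = 1 / (1 + 10^-0.61 + 10^-3.28)
   = 1 / (1 + 0.24547 + 0.00052481) = 1/1.2460 = 0.8026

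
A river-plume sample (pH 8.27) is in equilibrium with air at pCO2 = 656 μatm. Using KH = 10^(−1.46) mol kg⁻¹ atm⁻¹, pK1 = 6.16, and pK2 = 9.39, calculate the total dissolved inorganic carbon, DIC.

[CO2*] = KH · pCO2 = 10^(−1.46) × 656×10^-6 = 2.275×10^-5 mol/kg
α₀ = 1/(1 + K1/[H⁺] + K1K2/[H⁺]²) = 1/(1 + 10^+2.11 + 10^+0.99) = 0.007163
DIC = [CO2*]/α₀ = 2.275×10^-5 / 0.007163 = 3.18 mmol/kg

DIC = 3.18 mmol/kg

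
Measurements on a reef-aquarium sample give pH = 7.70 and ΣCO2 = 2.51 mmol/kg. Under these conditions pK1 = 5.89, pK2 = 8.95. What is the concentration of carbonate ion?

[CO3²⁻] = 0.132 mmol/kg

α₂ = 1 / (1 + [H⁺]/K2 + [H⁺]²/(K1K2)) = 1 / (1 + 10^+1.25 + 10^-0.56)
   = 1 / (1 + 17.783 + 0.27542) = 1/19.058 = 0.05247
[CO3²⁻] = α₂ × DIC = 0.05247 × 2.51 = 0.132 mmol/kg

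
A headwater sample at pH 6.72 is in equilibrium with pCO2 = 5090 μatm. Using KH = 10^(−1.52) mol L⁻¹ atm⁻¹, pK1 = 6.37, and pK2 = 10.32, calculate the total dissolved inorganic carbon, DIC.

[CO2*] = KH · pCO2 = 10^(−1.52) × 5090×10^-6 = 1.537×10^-4 mol/L
α₀ = 1/(1 + K1/[H⁺] + K1K2/[H⁺]²) = 1/(1 + 10^+0.35 + 10^-3.25) = 0.3087
DIC = [CO2*]/α₀ = 1.537×10^-4 / 0.3087 = 0.498 mmol/L

DIC = 0.498 mmol/L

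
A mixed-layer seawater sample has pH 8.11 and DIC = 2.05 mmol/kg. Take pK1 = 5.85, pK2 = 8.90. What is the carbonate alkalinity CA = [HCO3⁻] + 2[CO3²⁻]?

CA = [HCO3⁻] + 2[CO3²⁻] = (α₁ + 2α₂)·DIC
At pH 8.11: [H⁺]/K1 = 10^-2.26 = 0.0054954, K2/[H⁺] = 10^-0.79 = 0.16218
α₁ = 1/(1 + 0.0054954 + 0.16218) = 1/1.1677 = 0.8564; α₂ = α₁·K2/[H⁺] = 0.1389
α₁ + 2α₂ = 1.1342
CA = 1.1342 × 2.05 = 2.33 mmol/kg

CA = 2.33 mmol/kg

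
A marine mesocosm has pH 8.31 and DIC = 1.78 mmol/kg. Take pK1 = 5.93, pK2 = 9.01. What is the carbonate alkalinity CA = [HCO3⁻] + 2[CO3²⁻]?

CA = 2.07 mmol/kg

CA = [HCO3⁻] + 2[CO3²⁻] = (α₁ + 2α₂)·DIC
At pH 8.31: [H⁺]/K1 = 10^-2.38 = 0.0041687, K2/[H⁺] = 10^-0.70 = 0.19953
α₁ = 1/(1 + 0.0041687 + 0.19953) = 1/1.2037 = 0.8308; α₂ = α₁·K2/[H⁺] = 0.1658
α₁ + 2α₂ = 1.1623
CA = 1.1623 × 1.78 = 2.07 mmol/kg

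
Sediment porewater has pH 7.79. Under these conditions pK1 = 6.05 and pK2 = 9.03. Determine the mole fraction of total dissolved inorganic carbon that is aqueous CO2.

α₀ = 0.0169

α₀ = 1 / (1 + K1/[H⁺] + K1K2/[H⁺]²) = 1 / (1 + 10^+1.74 + 10^+0.50)
   = 1 / (1 + 54.954 + 3.1623) = 1/59.116 = 0.01692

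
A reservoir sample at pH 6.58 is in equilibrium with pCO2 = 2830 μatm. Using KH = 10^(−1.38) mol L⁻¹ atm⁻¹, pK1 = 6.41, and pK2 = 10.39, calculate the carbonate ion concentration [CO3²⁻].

[CO3²⁻] = 0.0270 μmol/L

[CO2*] = KH · pCO2 = 10^(−1.38) × 2830×10^-6 = 1.180×10^-4 mol/L
α₀ = 1/(1 + K1/[H⁺] + K1K2/[H⁺]²) = 1/(1 + 10^+0.17 + 10^-3.64) = 0.4033
DIC = [CO2*]/α₀ = 1.180×10^-4 / 0.4033 = 0.2925 mmol/L
[CO3²⁻] = α₂·DIC; α₂ = 9.240×10^-5, so [CO3²⁻] = 9.240×10^-5 × 0.2925 = 2.70×10^-5 mmol/L = 0.0270 μmol/L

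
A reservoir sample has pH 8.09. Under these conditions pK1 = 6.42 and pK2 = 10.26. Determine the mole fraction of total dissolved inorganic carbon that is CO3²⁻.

α₂ = 1 / (1 + [H⁺]/K2 + [H⁺]²/(K1K2)) = 1 / (1 + 10^+2.17 + 10^+0.50)
   = 1 / (1 + 147.91 + 3.1623) = 1/152.07 = 0.006576

α₂ = 0.00658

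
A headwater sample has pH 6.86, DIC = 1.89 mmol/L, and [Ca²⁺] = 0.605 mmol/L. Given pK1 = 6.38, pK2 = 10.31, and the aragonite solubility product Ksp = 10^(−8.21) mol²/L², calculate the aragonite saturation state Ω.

Ω = 0.0494

α₂ = 1 / (1 + [H⁺]/K2 + [H⁺]²/(K1K2)) = 1 / (1 + 10^+3.45 + 10^+2.97)
   = 1 / (1 + 2818.4 + 933.25) = 1/3752.6 = 0.0002665
[CO3²⁻] = α₂ × DIC = 0.0002665 × 1.89 = 0.0005036 mmol/L = 0.5036 μmol/L
Ksp = 10^(−8.21) = 6.166×10^-9
Ω = [Ca²⁺][CO3²⁻]/Ksp = (0.605×10^-3)(5.036×10^-7) / 6.166×10^-9 = 0.0494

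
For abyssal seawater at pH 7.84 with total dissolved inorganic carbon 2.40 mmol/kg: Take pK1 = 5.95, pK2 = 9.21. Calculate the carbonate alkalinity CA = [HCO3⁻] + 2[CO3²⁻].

CA = [HCO3⁻] + 2[CO3²⁻] = (α₁ + 2α₂)·DIC
At pH 7.84: [H⁺]/K1 = 10^-1.89 = 0.012882, K2/[H⁺] = 10^-1.37 = 0.042658
α₁ = 1/(1 + 0.012882 + 0.042658) = 1/1.0555 = 0.9474; α₂ = α₁·K2/[H⁺] = 0.04041
α₁ + 2α₂ = 1.0282
CA = 1.0282 × 2.40 = 2.47 mmol/kg

CA = 2.47 mmol/kg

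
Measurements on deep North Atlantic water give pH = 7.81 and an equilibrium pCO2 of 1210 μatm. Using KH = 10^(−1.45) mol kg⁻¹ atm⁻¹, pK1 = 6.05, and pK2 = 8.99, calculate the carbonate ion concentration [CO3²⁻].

[CO2*] = KH · pCO2 = 10^(−1.45) × 1210×10^-6 = 4.293×10^-5 mol/kg
α₀ = 1/(1 + K1/[H⁺] + K1K2/[H⁺]²) = 1/(1 + 10^+1.76 + 10^+0.58) = 0.01604
DIC = [CO2*]/α₀ = 4.293×10^-5 / 0.01604 = 2.677 mmol/kg
[CO3²⁻] = α₂·DIC; α₂ = 0.06098, so [CO3²⁻] = 0.06098 × 2.677 = 0.163 mmol/kg

[CO3²⁻] = 0.163 mmol/kg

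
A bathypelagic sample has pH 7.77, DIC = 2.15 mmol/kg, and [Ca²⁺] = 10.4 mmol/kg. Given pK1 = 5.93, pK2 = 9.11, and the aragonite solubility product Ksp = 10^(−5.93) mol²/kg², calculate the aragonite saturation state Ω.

α₂ = 1 / (1 + [H⁺]/K2 + [H⁺]²/(K1K2)) = 1 / (1 + 10^+1.34 + 10^-0.50)
   = 1 / (1 + 21.878 + 0.31623) = 1/23.194 = 0.04311
[CO3²⁻] = α₂ × DIC = 0.04311 × 2.15 = 0.09270 mmol/kg
Ksp = 10^(−5.93) = 1.175×10^-6
Ω = [Ca²⁺][CO3²⁻]/Ksp = (10.4×10^-3)(9.270×10^-5) / 1.175×10^-6 = 0.821

Ω = 0.821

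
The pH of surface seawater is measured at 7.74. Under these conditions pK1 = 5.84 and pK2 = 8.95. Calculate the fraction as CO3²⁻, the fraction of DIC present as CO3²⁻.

α₂ = 0.0574

α₂ = 1 / (1 + [H⁺]/K2 + [H⁺]²/(K1K2)) = 1 / (1 + 10^+1.21 + 10^-0.69)
   = 1 / (1 + 16.218 + 0.20417) = 1/17.422 = 0.05740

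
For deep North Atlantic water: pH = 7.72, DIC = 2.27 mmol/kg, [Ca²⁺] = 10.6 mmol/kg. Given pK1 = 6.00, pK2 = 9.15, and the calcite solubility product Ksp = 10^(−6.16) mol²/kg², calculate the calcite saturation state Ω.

Ω = 1.22

α₂ = 1 / (1 + [H⁺]/K2 + [H⁺]²/(K1K2)) = 1 / (1 + 10^+1.43 + 10^-0.29)
   = 1 / (1 + 26.915 + 0.51286) = 1/28.428 = 0.03518
[CO3²⁻] = α₂ × DIC = 0.03518 × 2.27 = 0.07985 mmol/kg
Ksp = 10^(−6.16) = 6.918×10^-7
Ω = [Ca²⁺][CO3²⁻]/Ksp = (10.6×10^-3)(7.985×10^-5) / 6.918×10^-7 = 1.22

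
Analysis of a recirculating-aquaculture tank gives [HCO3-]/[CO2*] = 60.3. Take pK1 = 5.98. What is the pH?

From K1 = [H⁺][HCO3-]/[CO2*]:  pH = pK1 + log₁₀([HCO3-]/[CO2*])
log₁₀(60.3) = +1.780
pH = 5.98 + (+1.780) = 7.76

pH = 7.76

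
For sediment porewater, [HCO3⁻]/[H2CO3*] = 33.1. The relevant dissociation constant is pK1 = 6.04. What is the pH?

pH = 7.56

From K1 = [H⁺][HCO3⁻]/[H2CO3*]:  pH = pK1 + log₁₀([HCO3⁻]/[H2CO3*])
log₁₀(33.1) = +1.520
pH = 6.04 + (+1.520) = 7.56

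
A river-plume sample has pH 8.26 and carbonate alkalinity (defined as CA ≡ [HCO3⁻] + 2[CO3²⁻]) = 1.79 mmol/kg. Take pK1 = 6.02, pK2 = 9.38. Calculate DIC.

CA = [HCO3⁻] + 2[CO3²⁻] = (α₁ + 2α₂)·DIC
At pH 8.26: [H⁺]/K1 = 10^-2.24 = 0.0057544, K2/[H⁺] = 10^-1.12 = 0.075858
α₁ = 1/(1 + 0.0057544 + 0.075858) = 1/1.0816 = 0.9245; α₂ = α₁·K2/[H⁺] = 0.07013
α₁ + 2α₂ = 1.0648
DIC = CA / (α₁ + 2α₂) = 1.79 / 1.0648 = 1.68 mmol/kg

DIC = 1.68 mmol/kg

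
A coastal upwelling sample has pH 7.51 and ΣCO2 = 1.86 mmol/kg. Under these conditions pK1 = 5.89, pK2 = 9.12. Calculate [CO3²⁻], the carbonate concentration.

[CO3²⁻] = 0.0435 mmol/kg

α₂ = 1 / (1 + [H⁺]/K2 + [H⁺]²/(K1K2)) = 1 / (1 + 10^+1.61 + 10^-0.01)
   = 1 / (1 + 40.738 + 0.97724) = 1/42.715 = 0.02341
[CO3²⁻] = α₂ × DIC = 0.02341 × 1.86 = 0.0435 mmol/kg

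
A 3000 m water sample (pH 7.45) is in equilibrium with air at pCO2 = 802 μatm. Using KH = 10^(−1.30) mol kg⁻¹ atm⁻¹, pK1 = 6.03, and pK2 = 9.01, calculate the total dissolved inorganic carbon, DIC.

[CO2*] = KH · pCO2 = 10^(−1.30) × 802×10^-6 = 4.020×10^-5 mol/kg
α₀ = 1/(1 + K1/[H⁺] + K1K2/[H⁺]²) = 1/(1 + 10^+1.42 + 10^-0.14) = 0.03568
DIC = [CO2*]/α₀ = 4.020×10^-5 / 0.03568 = 1.13 mmol/kg

DIC = 1.13 mmol/kg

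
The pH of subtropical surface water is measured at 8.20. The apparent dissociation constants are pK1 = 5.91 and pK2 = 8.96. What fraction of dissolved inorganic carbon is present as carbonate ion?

α₂ = 1 / (1 + [H⁺]/K2 + [H⁺]²/(K1K2)) = 1 / (1 + 10^+0.76 + 10^-1.53)
   = 1 / (1 + 5.7544 + 0.029512) = 1/6.7839 = 0.1474

α₂ = 0.147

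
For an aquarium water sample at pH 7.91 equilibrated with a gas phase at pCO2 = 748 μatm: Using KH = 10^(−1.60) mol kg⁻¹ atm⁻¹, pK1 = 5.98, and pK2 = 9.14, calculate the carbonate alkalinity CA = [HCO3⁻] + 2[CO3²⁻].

[CO2*] = KH · pCO2 = 10^(−1.60) × 748×10^-6 = 1.879×10^-5 mol/kg
α₀ = 1/(1 + K1/[H⁺] + K1K2/[H⁺]²) = 1/(1 + 10^+1.93 + 10^+0.70) = 0.01097
DIC = [CO2*]/α₀ = 1.879×10^-5 / 0.01097 = 1.712 mmol/kg
CA = (α₁ + 2α₂)·DIC = (0.9340 + 2×0.05500) × 1.712 = 1.79 mmol/kg

CA = 1.79 mmol/kg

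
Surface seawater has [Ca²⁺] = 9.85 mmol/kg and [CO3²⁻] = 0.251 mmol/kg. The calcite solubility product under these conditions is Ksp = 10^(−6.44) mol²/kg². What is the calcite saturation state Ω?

Ω = 6.81

Ksp = 10^(−6.44) = 3.631×10^-7
Ω = [Ca²⁺][CO3²⁻]/Ksp = (9.85×10^-3)(0.251×10^-3) / 3.631×10^-7 = 6.81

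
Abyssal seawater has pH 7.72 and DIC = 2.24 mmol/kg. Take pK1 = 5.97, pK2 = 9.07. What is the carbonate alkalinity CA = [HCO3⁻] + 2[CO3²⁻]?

CA = [HCO3⁻] + 2[CO3²⁻] = (α₁ + 2α₂)·DIC
At pH 7.72: [H⁺]/K1 = 10^-1.75 = 0.017783, K2/[H⁺] = 10^-1.35 = 0.044668
α₁ = 1/(1 + 0.017783 + 0.044668) = 1/1.0625 = 0.9412; α₂ = α₁·K2/[H⁺] = 0.04204
α₁ + 2α₂ = 1.0253
CA = 1.0253 × 2.24 = 2.30 mmol/kg

CA = 2.30 mmol/kg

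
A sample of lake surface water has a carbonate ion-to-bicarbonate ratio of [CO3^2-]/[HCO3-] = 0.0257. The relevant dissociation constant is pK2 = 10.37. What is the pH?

From K2 = [H⁺][CO3^2-]/[HCO3-]:  pH = pK2 + log₁₀([CO3^2-]/[HCO3-])
log₁₀(0.0257) = -1.590
pH = 10.37 + (-1.590) = 8.78

pH = 8.78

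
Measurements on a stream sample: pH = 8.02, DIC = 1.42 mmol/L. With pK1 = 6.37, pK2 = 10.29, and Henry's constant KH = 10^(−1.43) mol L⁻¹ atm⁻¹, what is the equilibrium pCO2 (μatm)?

pCO2 = 833 μatm

α₀ = 1 / (1 + K1/[H⁺] + K1K2/[H⁺]²) = 1 / (1 + 10^+1.65 + 10^-0.62)
   = 1 / (1 + 44.668 + 0.23988) = 1/45.908 = 0.02178
[CO2*] = α₀ × DIC = 0.02178 × 1.42 = 0.03093 mmol/L
pCO2 = [CO2*]/KH = 3.093×10^-5 / 3.715×10^-2 = 833 μatm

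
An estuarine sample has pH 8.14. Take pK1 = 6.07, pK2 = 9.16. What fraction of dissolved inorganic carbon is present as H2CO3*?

α₀ = 0.00771

α₀ = 1 / (1 + K1/[H⁺] + K1K2/[H⁺]²) = 1 / (1 + 10^+2.07 + 10^+1.05)
   = 1 / (1 + 117.49 + 11.220) = 1/129.71 = 0.007710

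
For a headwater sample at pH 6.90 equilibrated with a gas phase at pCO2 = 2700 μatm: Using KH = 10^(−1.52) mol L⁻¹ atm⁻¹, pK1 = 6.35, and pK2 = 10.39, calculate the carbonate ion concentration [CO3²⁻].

[CO3²⁻] = 0.0936 μmol/L

[CO2*] = KH · pCO2 = 10^(−1.52) × 2700×10^-6 = 8.154×10^-5 mol/L
α₀ = 1/(1 + K1/[H⁺] + K1K2/[H⁺]²) = 1/(1 + 10^+0.55 + 10^-2.94) = 0.2198
DIC = [CO2*]/α₀ = 8.154×10^-5 / 0.2198 = 0.3709 mmol/L
[CO3²⁻] = α₂·DIC; α₂ = 0.0002524, so [CO3²⁻] = 0.0002524 × 0.3709 = 9.36×10^-5 mmol/L = 0.0936 μmol/L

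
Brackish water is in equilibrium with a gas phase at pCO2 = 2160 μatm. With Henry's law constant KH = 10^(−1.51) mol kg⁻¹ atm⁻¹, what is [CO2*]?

[CO2*] = 66.8 μmol/kg

KH = 10^(−1.51) = 3.090×10^-2 mol kg⁻¹ atm⁻¹
[CO2*] = KH · pCO2 = 3.090×10^-2 × 2160×10^-6 atm = 6.68×10^-5 mol/kg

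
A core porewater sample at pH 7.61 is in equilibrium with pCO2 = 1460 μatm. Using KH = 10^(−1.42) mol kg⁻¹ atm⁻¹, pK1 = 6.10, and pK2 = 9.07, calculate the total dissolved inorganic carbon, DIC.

DIC = 1.91 mmol/kg

[CO2*] = KH · pCO2 = 10^(−1.42) × 1460×10^-6 = 5.551×10^-5 mol/kg
α₀ = 1/(1 + K1/[H⁺] + K1K2/[H⁺]²) = 1/(1 + 10^+1.51 + 10^+0.05) = 0.02900
DIC = [CO2*]/α₀ = 5.551×10^-5 / 0.02900 = 1.91 mmol/kg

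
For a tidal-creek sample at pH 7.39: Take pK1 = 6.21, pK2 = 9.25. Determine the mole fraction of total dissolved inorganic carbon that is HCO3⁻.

α₁ = 1 / (1 + [H⁺]/K1 + K2/[H⁺]) = 1 / (1 + 10^-1.18 + 10^-1.86)
   = 1 / (1 + 0.066069 + 0.013804) = 1/1.0799 = 0.9260

α₁ = 0.926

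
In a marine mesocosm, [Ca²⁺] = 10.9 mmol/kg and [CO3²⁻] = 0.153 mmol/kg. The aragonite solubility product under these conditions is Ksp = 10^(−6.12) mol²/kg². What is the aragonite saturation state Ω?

Ω = 2.20

Ksp = 10^(−6.12) = 7.586×10^-7
Ω = [Ca²⁺][CO3²⁻]/Ksp = (10.9×10^-3)(0.153×10^-3) / 7.586×10^-7 = 2.20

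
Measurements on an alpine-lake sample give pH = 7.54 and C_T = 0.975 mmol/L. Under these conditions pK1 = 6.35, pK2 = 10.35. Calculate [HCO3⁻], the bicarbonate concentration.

α₁ = 1 / (1 + [H⁺]/K1 + K2/[H⁺]) = 1 / (1 + 10^-1.19 + 10^-2.81)
   = 1 / (1 + 0.064565 + 0.0015488) = 1/1.0661 = 0.9380
[HCO3⁻] = α₁ × DIC = 0.9380 × 0.975 = 0.915 mmol/L

[HCO3⁻] = 0.915 mmol/L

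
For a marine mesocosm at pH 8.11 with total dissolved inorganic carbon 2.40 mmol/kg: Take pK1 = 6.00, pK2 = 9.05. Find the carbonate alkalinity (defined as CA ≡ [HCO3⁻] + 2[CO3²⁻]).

CA = [HCO3⁻] + 2[CO3²⁻] = (α₁ + 2α₂)·DIC
At pH 8.11: [H⁺]/K1 = 10^-2.11 = 0.0077625, K2/[H⁺] = 10^-0.94 = 0.11482
α₁ = 1/(1 + 0.0077625 + 0.11482) = 1/1.1226 = 0.8908; α₂ = α₁·K2/[H⁺] = 0.1023
α₁ + 2α₂ = 1.0954
CA = 1.0954 × 2.40 = 2.63 mmol/kg

CA = 2.63 mmol/kg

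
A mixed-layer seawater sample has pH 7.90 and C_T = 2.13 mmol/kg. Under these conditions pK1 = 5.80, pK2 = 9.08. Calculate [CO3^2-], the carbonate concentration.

[CO3²⁻] = 0.131 mmol/kg

α₂ = 1 / (1 + [H⁺]/K2 + [H⁺]²/(K1K2)) = 1 / (1 + 10^+1.18 + 10^-0.92)
   = 1 / (1 + 15.136 + 0.12023) = 1/16.256 = 0.06152
[CO3²⁻] = α₂ × DIC = 0.06152 × 2.13 = 0.131 mmol/kg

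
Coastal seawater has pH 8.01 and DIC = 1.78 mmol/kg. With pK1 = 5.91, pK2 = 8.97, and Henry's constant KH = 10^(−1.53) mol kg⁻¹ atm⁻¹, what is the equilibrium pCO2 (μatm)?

pCO2 = 429 μatm

α₀ = 1 / (1 + K1/[H⁺] + K1K2/[H⁺]²) = 1 / (1 + 10^+2.10 + 10^+1.14)
   = 1 / (1 + 125.89 + 13.804) = 1/140.70 = 0.007108
[CO2*] = α₀ × DIC = 0.007108 × 1.78 = 0.01265 mmol/kg = 12.65 μmol/kg
pCO2 = [CO2*]/KH = 1.265×10^-5 / 2.951×10^-2 = 429 μatm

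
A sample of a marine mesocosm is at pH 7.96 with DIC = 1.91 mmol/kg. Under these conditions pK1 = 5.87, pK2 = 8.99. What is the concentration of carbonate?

[CO3²⁻] = 0.162 mmol/kg

α₂ = 1 / (1 + [H⁺]/K2 + [H⁺]²/(K1K2)) = 1 / (1 + 10^+1.03 + 10^-1.06)
   = 1 / (1 + 10.715 + 0.087096) = 1/11.802 = 0.08473
[CO3²⁻] = α₂ × DIC = 0.08473 × 1.91 = 0.162 mmol/kg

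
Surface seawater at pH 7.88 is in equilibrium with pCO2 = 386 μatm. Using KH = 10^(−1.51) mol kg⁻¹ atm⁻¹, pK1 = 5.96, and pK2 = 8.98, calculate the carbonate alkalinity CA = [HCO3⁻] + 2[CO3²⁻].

CA = 1.15 mmol/kg

[CO2*] = KH · pCO2 = 10^(−1.51) × 386×10^-6 = 1.193×10^-5 mol/kg
α₀ = 1/(1 + K1/[H⁺] + K1K2/[H⁺]²) = 1/(1 + 10^+1.92 + 10^+0.82) = 0.01102
DIC = [CO2*]/α₀ = 1.193×10^-5 / 0.01102 = 1.083 mmol/kg
CA = (α₁ + 2α₂)·DIC = (0.9162 + 2×0.07278) × 1.083 = 1.15 mmol/kg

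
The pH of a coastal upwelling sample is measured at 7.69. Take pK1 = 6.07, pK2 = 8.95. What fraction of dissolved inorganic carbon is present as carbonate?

α₂ = 1 / (1 + [H⁺]/K2 + [H⁺]²/(K1K2)) = 1 / (1 + 10^+1.26 + 10^-0.36)
   = 1 / (1 + 18.197 + 0.43652) = 1/19.634 = 0.05093

α₂ = 0.0509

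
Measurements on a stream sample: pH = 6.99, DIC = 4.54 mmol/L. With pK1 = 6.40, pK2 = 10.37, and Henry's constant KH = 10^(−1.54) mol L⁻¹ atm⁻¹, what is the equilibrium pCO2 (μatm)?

α₀ = 1 / (1 + K1/[H⁺] + K1K2/[H⁺]²) = 1 / (1 + 10^+0.59 + 10^-2.79)
   = 1 / (1 + 3.8905 + 0.0016218) = 1/4.8921 = 0.2044
[CO2*] = α₀ × DIC = 0.2044 × 4.54 = 0.9280 mmol/L
pCO2 = [CO2*]/KH = 9.280×10^-4 / 2.884×10^-2 = 3.22×10^4 μatm

pCO2 = 3.22×10^4 μatm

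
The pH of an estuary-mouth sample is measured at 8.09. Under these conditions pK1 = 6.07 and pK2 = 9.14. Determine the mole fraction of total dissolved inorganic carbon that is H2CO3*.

α₀ = 0.00869

α₀ = 1 / (1 + K1/[H⁺] + K1K2/[H⁺]²) = 1 / (1 + 10^+2.02 + 10^+0.97)
   = 1 / (1 + 104.71 + 9.3325) = 1/115.05 = 0.008692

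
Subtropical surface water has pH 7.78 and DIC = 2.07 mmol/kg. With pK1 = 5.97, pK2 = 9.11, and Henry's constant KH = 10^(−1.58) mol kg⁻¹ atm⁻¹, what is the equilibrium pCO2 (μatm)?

pCO2 = 1150 μatm

α₀ = 1 / (1 + K1/[H⁺] + K1K2/[H⁺]²) = 1 / (1 + 10^+1.81 + 10^+0.48)
   = 1 / (1 + 64.565 + 3.0200) = 1/68.585 = 0.01458
[CO2*] = α₀ × DIC = 0.01458 × 2.07 = 0.03018 mmol/kg
pCO2 = [CO2*]/KH = 3.018×10^-5 / 2.630×10^-2 = 1150 μatm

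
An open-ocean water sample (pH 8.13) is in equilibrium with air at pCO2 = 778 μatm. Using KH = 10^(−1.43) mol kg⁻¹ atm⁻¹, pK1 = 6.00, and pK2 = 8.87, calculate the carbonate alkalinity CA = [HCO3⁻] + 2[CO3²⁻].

CA = 5.32 mmol/kg

[CO2*] = KH · pCO2 = 10^(−1.43) × 778×10^-6 = 2.891×10^-5 mol/kg
α₀ = 1/(1 + K1/[H⁺] + K1K2/[H⁺]²) = 1/(1 + 10^+2.13 + 10^+1.39) = 0.006233
DIC = [CO2*]/α₀ = 2.891×10^-5 / 0.006233 = 4.638 mmol/kg
CA = (α₁ + 2α₂)·DIC = (0.8408 + 2×0.1530) × 4.638 = 5.32 mmol/kg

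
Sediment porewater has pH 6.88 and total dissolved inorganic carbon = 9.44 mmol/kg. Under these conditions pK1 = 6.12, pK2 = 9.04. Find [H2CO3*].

α₀ = 1 / (1 + K1/[H⁺] + K1K2/[H⁺]²) = 1 / (1 + 10^+0.76 + 10^-1.40)
   = 1 / (1 + 5.7544 + 0.039811) = 1/6.7942 = 0.1472
[CO2*] = α₀ × DIC = 0.1472 × 9.44 = 1.39 mmol/kg

[CO2*] = 1.39 mmol/kg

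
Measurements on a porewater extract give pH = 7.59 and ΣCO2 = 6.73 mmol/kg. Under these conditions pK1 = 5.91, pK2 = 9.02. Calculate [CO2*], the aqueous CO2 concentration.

α₀ = 1 / (1 + K1/[H⁺] + K1K2/[H⁺]²) = 1 / (1 + 10^+1.68 + 10^+0.25)
   = 1 / (1 + 47.863 + 1.7783) = 1/50.641 = 0.01975
[CO2*] = α₀ × DIC = 0.01975 × 6.73 = 0.133 mmol/kg

[CO2*] = 0.133 mmol/kg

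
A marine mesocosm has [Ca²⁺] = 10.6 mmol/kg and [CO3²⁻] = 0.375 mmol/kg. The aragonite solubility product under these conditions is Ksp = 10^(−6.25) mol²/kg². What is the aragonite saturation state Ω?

Ω = 7.07

Ksp = 10^(−6.25) = 5.623×10^-7
Ω = [Ca²⁺][CO3²⁻]/Ksp = (10.6×10^-3)(0.375×10^-3) / 5.623×10^-7 = 7.07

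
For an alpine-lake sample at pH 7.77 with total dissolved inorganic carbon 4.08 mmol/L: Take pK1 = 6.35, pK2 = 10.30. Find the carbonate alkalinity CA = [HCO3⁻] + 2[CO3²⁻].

CA = 3.94 mmol/L

CA = [HCO3⁻] + 2[CO3²⁻] = (α₁ + 2α₂)·DIC
At pH 7.77: [H⁺]/K1 = 10^-1.42 = 0.038019, K2/[H⁺] = 10^-2.53 = 0.0029512
α₁ = 1/(1 + 0.038019 + 0.0029512) = 1/1.0410 = 0.9606; α₂ = α₁·K2/[H⁺] = 0.002835
α₁ + 2α₂ = 0.9663
CA = 0.9663 × 4.08 = 3.94 mmol/L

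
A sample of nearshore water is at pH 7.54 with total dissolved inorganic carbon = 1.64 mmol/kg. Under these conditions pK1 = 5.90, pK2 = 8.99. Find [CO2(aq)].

[CO2*] = 0.0355 mmol/kg

α₀ = 1 / (1 + K1/[H⁺] + K1K2/[H⁺]²) = 1 / (1 + 10^+1.64 + 10^+0.19)
   = 1 / (1 + 43.652 + 1.5488) = 1/46.200 = 0.02164
[CO2*] = α₀ × DIC = 0.02164 × 1.64 = 0.0355 mmol/kg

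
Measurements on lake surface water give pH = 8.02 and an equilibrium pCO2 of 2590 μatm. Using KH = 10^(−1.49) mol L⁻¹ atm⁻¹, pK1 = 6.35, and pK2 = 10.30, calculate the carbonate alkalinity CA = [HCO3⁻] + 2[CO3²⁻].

[CO2*] = KH · pCO2 = 10^(−1.49) × 2590×10^-6 = 8.381×10^-5 mol/L
α₀ = 1/(1 + K1/[H⁺] + K1K2/[H⁺]²) = 1/(1 + 10^+1.67 + 10^-0.61) = 0.02083
DIC = [CO2*]/α₀ = 8.381×10^-5 / 0.02083 = 4.025 mmol/L
CA = (α₁ + 2α₂)·DIC = (0.9741 + 2×0.005112) × 4.025 = 3.96 mmol/L

CA = 3.96 mmol/L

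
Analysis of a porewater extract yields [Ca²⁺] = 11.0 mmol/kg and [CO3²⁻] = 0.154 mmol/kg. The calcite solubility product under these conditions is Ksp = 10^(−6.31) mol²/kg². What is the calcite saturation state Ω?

Ω = 3.46

Ksp = 10^(−6.31) = 4.898×10^-7
Ω = [Ca²⁺][CO3²⁻]/Ksp = (11.0×10^-3)(0.154×10^-3) / 4.898×10^-7 = 3.46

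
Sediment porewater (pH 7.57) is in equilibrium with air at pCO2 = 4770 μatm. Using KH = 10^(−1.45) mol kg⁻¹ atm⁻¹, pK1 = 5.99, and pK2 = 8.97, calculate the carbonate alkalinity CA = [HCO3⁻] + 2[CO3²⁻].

[CO2*] = KH · pCO2 = 10^(−1.45) × 4770×10^-6 = 1.692×10^-4 mol/kg
α₀ = 1/(1 + K1/[H⁺] + K1K2/[H⁺]²) = 1/(1 + 10^+1.58 + 10^+0.18) = 0.02467
DIC = [CO2*]/α₀ = 1.692×10^-4 / 0.02467 = 6.860 mmol/kg
CA = (α₁ + 2α₂)·DIC = (0.9380 + 2×0.03734) × 6.860 = 6.95 mmol/kg

CA = 6.95 mmol/kg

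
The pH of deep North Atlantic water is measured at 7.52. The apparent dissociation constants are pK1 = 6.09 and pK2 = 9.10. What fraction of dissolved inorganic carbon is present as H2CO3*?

α₀ = 1 / (1 + K1/[H⁺] + K1K2/[H⁺]²) = 1 / (1 + 10^+1.43 + 10^-0.15)
   = 1 / (1 + 26.915 + 0.70795) = 1/28.623 = 0.03494

α₀ = 0.0349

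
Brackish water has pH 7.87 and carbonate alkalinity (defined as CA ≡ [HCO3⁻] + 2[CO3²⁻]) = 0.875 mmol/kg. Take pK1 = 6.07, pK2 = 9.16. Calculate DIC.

DIC = 0.847 mmol/kg

CA = [HCO3⁻] + 2[CO3²⁻] = (α₁ + 2α₂)·DIC
At pH 7.87: [H⁺]/K1 = 10^-1.80 = 0.015849, K2/[H⁺] = 10^-1.29 = 0.051286
α₁ = 1/(1 + 0.015849 + 0.051286) = 1/1.0671 = 0.9371; α₂ = α₁·K2/[H⁺] = 0.04806
α₁ + 2α₂ = 1.0332
DIC = CA / (α₁ + 2α₂) = 0.875 / 1.0332 = 0.847 mmol/kg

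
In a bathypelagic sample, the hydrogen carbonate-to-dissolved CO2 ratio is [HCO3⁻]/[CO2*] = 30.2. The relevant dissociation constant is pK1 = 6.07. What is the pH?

pH = 7.55

From K1 = [H⁺][HCO3⁻]/[CO2*]:  pH = pK1 + log₁₀([HCO3⁻]/[CO2*])
log₁₀(30.2) = +1.480
pH = 6.07 + (+1.480) = 7.55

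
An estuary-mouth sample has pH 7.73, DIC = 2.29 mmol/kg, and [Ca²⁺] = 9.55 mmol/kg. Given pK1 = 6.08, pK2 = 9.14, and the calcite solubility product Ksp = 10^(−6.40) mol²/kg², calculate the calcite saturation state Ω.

α₂ = 1 / (1 + [H⁺]/K2 + [H⁺]²/(K1K2)) = 1 / (1 + 10^+1.41 + 10^-0.24)
   = 1 / (1 + 25.704 + 0.57544) = 1/27.279 = 0.03666
[CO3²⁻] = α₂ × DIC = 0.03666 × 2.29 = 0.08395 mmol/kg
Ksp = 10^(−6.40) = 3.981×10^-7
Ω = [Ca²⁺][CO3²⁻]/Ksp = (9.55×10^-3)(8.395×10^-5) / 3.981×10^-7 = 2.01

Ω = 2.01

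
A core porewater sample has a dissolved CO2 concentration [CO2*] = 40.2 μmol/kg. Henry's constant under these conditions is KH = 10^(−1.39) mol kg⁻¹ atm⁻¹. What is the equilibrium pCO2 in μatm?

pCO2 = 987 μatm

KH = 10^(−1.39) = 4.074×10^-2 mol kg⁻¹ atm⁻¹
pCO2 = [CO2*]/KH = 40.2×10^-6 / 4.074×10^-2 = 9.87×10^-4 atm = 987 μatm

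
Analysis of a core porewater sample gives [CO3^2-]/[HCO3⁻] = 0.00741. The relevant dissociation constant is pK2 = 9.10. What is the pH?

From K2 = [H⁺][CO3^2-]/[HCO3⁻]:  pH = pK2 + log₁₀([CO3^2-]/[HCO3⁻])
log₁₀(0.00741) = -2.130
pH = 9.10 + (-2.130) = 6.97

pH = 6.97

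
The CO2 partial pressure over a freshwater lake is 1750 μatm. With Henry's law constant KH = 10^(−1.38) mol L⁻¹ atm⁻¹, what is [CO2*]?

KH = 10^(−1.38) = 4.169×10^-2 mol L⁻¹ atm⁻¹
[CO2*] = KH · pCO2 = 4.169×10^-2 × 1750×10^-6 atm = 7.30×10^-5 mol/L

[CO2*] = 73.0 μmol/L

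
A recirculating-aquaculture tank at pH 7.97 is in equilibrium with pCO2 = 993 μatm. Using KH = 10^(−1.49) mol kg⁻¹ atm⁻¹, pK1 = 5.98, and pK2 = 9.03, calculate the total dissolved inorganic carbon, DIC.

DIC = 3.45 mmol/kg

[CO2*] = KH · pCO2 = 10^(−1.49) × 993×10^-6 = 3.213×10^-5 mol/kg
α₀ = 1/(1 + K1/[H⁺] + K1K2/[H⁺]²) = 1/(1 + 10^+1.99 + 10^+0.93) = 0.009325
DIC = [CO2*]/α₀ = 3.213×10^-5 / 0.009325 = 3.45 mmol/kg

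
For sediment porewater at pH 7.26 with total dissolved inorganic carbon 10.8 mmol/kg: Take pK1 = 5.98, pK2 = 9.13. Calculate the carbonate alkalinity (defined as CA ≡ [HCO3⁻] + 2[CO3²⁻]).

CA = [HCO3⁻] + 2[CO3²⁻] = (α₁ + 2α₂)·DIC
At pH 7.26: [H⁺]/K1 = 10^-1.28 = 0.052481, K2/[H⁺] = 10^-1.87 = 0.013490
α₁ = 1/(1 + 0.052481 + 0.013490) = 1/1.0660 = 0.9381; α₂ = α₁·K2/[H⁺] = 0.01265
α₁ + 2α₂ = 0.9634
CA = 0.9634 × 10.8 = 10.4 mmol/kg

CA = 10.4 mmol/kg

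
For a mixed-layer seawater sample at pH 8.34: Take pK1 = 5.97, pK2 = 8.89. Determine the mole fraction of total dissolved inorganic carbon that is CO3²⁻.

α₂ = 1 / (1 + [H⁺]/K2 + [H⁺]²/(K1K2)) = 1 / (1 + 10^+0.55 + 10^-1.82)
   = 1 / (1 + 3.5481 + 0.015136) = 1/4.5633 = 0.2191

α₂ = 0.219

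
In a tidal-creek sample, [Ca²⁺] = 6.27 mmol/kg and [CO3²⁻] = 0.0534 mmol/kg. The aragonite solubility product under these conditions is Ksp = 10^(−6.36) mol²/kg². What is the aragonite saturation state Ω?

Ksp = 10^(−6.36) = 4.365×10^-7
Ω = [Ca²⁺][CO3²⁻]/Ksp = (6.27×10^-3)(0.0534×10^-3) / 4.365×10^-7 = 0.767

Ω = 0.767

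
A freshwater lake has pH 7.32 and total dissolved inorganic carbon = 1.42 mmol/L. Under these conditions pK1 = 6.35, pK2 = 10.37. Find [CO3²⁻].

α₂ = 1 / (1 + [H⁺]/K2 + [H⁺]²/(K1K2)) = 1 / (1 + 10^+3.05 + 10^+2.08)
   = 1 / (1 + 1122.0 + 120.23) = 1/1243.2 = 0.0008043
[CO3²⁻] = α₂ × DIC = 0.0008043 × 1.42 = 0.00114 mmol/L = 1.14 μmol/L

[CO3²⁻] = 1.14 μmol/L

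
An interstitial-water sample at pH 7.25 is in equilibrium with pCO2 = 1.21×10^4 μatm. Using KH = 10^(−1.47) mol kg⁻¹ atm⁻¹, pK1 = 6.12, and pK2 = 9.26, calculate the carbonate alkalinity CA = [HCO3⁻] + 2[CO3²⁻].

CA = 5.64 mmol/kg

[CO2*] = KH · pCO2 = 10^(−1.47) × 1.21×10^4×10^-6 = 4.100×10^-4 mol/kg
α₀ = 1/(1 + K1/[H⁺] + K1K2/[H⁺]²) = 1/(1 + 10^+1.13 + 10^-0.88) = 0.06839
DIC = [CO2*]/α₀ = 4.100×10^-4 / 0.06839 = 5.995 mmol/kg
CA = (α₁ + 2α₂)·DIC = (0.9226 + 2×0.009016) × 5.995 = 5.64 mmol/kg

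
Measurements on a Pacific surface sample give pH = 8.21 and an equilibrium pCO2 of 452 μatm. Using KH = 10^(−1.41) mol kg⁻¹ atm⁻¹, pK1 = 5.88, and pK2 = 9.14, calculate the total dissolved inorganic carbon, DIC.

[CO2*] = KH · pCO2 = 10^(−1.41) × 452×10^-6 = 1.758×10^-5 mol/kg
α₀ = 1/(1 + K1/[H⁺] + K1K2/[H⁺]²) = 1/(1 + 10^+2.33 + 10^+1.40) = 0.004168
DIC = [CO2*]/α₀ = 1.758×10^-5 / 0.004168 = 4.22 mmol/kg

DIC = 4.22 mmol/kg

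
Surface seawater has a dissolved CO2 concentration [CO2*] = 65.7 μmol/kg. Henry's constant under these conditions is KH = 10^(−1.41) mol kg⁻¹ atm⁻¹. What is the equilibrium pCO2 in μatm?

pCO2 = 1690 μatm

KH = 10^(−1.41) = 3.890×10^-2 mol kg⁻¹ atm⁻¹
pCO2 = [CO2*]/KH = 65.7×10^-6 / 3.890×10^-2 = 1.69×10^-3 atm = 1690 μatm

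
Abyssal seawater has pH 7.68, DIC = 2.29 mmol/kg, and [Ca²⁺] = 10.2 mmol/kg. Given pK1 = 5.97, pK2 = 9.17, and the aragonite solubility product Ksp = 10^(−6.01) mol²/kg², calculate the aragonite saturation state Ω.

α₂ = 1 / (1 + [H⁺]/K2 + [H⁺]²/(K1K2)) = 1 / (1 + 10^+1.49 + 10^-0.22)
   = 1 / (1 + 30.903 + 0.60256) = 1/32.506 = 0.03076
[CO3²⁻] = α₂ × DIC = 0.03076 × 2.29 = 0.07045 mmol/kg
Ksp = 10^(−6.01) = 9.772×10^-7
Ω = [Ca²⁺][CO3²⁻]/Ksp = (10.2×10^-3)(7.045×10^-5) / 9.772×10^-7 = 0.735

Ω = 0.735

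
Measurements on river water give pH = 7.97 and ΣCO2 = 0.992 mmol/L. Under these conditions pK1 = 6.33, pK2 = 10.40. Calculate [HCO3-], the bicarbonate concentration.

α₁ = 1 / (1 + [H⁺]/K1 + K2/[H⁺]) = 1 / (1 + 10^-1.64 + 10^-2.43)
   = 1 / (1 + 0.022909 + 0.0037154) = 1/1.0266 = 0.9741
[HCO3⁻] = α₁ × DIC = 0.9741 × 0.992 = 0.966 mmol/L

[HCO3⁻] = 0.966 mmol/L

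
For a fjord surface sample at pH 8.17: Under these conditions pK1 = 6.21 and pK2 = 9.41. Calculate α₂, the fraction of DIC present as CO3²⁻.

α₂ = 1 / (1 + [H⁺]/K2 + [H⁺]²/(K1K2)) = 1 / (1 + 10^+1.24 + 10^-0.72)
   = 1 / (1 + 17.378 + 0.19055) = 1/18.569 = 0.05385

α₂ = 0.0539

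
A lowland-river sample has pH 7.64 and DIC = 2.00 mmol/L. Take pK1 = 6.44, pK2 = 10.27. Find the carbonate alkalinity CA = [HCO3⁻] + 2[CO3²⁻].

CA = 1.89 mmol/L

CA = [HCO3⁻] + 2[CO3²⁻] = (α₁ + 2α₂)·DIC
At pH 7.64: [H⁺]/K1 = 10^-1.20 = 0.063096, K2/[H⁺] = 10^-2.63 = 0.0023442
α₁ = 1/(1 + 0.063096 + 0.0023442) = 1/1.0654 = 0.9386; α₂ = α₁·K2/[H⁺] = 0.002200
α₁ + 2α₂ = 0.9430
CA = 0.9430 × 2.00 = 1.89 mmol/L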